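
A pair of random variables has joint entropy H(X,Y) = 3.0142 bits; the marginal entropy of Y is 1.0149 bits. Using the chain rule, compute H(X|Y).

Chain rule: H(X,Y) = H(X|Y) + H(Y)
H(X|Y) = H(X,Y) - H(Y) = 3.0142 - 1.0149 = 1.9993 bits


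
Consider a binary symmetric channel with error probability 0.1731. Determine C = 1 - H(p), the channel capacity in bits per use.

For BSC with error probability p:
C = 1 - H(p) where H(p) is binary entropy
H(0.1731) = -0.1731 × log₂(0.1731) - 0.8269 × log₂(0.8269)
H(p) = 0.6647
C = 1 - 0.6647 = 0.3353 bits/use


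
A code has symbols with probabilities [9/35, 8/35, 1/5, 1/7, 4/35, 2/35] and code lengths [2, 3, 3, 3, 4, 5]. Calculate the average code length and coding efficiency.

Average length L = Σ p_i × l_i = 2.9714 bits
Entropy H = 2.4496 bits
Efficiency η = H/L × 100% = 82.44%


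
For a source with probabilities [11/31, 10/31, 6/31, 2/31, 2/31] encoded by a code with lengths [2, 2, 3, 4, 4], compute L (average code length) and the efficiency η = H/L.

Average length L = Σ p_i × l_i = 2.4516 bits
Entropy H = 2.0257 bits
Efficiency η = H/L × 100% = 82.63%


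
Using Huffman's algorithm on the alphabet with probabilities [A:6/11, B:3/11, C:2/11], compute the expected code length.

Huffman tree construction:
Combine smallest probabilities repeatedly
Resulting codes:
  A: 1 (length 1)
  B: 01 (length 2)
  C: 00 (length 2)
Average length = Σ p(s) × length(s) = 1.4545 bits


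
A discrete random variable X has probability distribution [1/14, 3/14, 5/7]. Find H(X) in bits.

H(X) = -Σ p(x) log₂ p(x)
  -1/14 × log₂(1/14) = 0.2720
  -3/14 × log₂(3/14) = 0.4762
  -5/7 × log₂(5/7) = 0.3467
H(X) = 1.0949 bits


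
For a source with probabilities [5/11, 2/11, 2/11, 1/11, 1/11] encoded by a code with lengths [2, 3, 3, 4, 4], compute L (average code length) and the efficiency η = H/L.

Average length L = Σ p_i × l_i = 2.7273 bits
Entropy H = 2.0404 bits
Efficiency η = H/L × 100% = 74.81%


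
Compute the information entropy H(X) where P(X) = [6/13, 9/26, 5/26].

H(X) = -Σ p(x) log₂ p(x)
  -6/13 × log₂(6/13) = 0.5148
  -9/26 × log₂(9/26) = 0.5298
  -5/26 × log₂(5/26) = 0.4574
H(X) = 1.5020 bits


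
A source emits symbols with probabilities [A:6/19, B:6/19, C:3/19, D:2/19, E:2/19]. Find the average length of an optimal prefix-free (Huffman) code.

Huffman tree construction:
Combine smallest probabilities repeatedly
Resulting codes:
  A: 10 (length 2)
  B: 11 (length 2)
  C: 00 (length 2)
  D: 010 (length 3)
  E: 011 (length 3)
Average length = Σ p(s) × length(s) = 2.2105 bits


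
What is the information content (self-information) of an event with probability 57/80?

Information content I(x) = -log₂(p(x))
I = -log₂(57/80) = -log₂(0.7125)
I = 0.4890 bits


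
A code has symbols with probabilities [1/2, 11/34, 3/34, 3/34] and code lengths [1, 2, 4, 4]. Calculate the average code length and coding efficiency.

Average length L = Σ p_i × l_i = 1.8529 bits
Entropy H = 1.6448 bits
Efficiency η = H/L × 100% = 88.77%


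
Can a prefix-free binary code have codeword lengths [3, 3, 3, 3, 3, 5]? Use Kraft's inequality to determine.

Kraft inequality: Σ 2^(-l_i) ≤ 1 for prefix-free code
Calculating: 2^(-3) + 2^(-3) + 2^(-3) + 2^(-3) + 2^(-3) + 2^(-5)
= 0.125 + 0.125 + 0.125 + 0.125 + 0.125 + 0.03125
= 0.6562
Since 0.6562 ≤ 1, prefix-free code exists


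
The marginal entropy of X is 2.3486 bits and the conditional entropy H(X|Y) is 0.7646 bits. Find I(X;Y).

I(X;Y) = H(X) - H(X|Y)
I(X;Y) = 2.3486 - 0.7646 = 1.584 bits


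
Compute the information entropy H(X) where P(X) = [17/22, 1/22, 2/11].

H(X) = -Σ p(x) log₂ p(x)
  -17/22 × log₂(17/22) = 0.2874
  -1/22 × log₂(1/22) = 0.2027
  -2/11 × log₂(2/11) = 0.4472
H(X) = 0.9373 bits


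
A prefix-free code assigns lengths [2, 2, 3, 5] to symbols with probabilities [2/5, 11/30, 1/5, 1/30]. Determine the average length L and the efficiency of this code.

Average length L = Σ p_i × l_i = 2.3000 bits
Entropy H = 1.6875 bits
Efficiency η = H/L × 100% = 73.37%


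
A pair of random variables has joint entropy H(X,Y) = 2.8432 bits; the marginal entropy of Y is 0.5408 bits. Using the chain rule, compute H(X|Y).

Chain rule: H(X,Y) = H(X|Y) + H(Y)
H(X|Y) = H(X,Y) - H(Y) = 2.8432 - 0.5408 = 2.3024 bits


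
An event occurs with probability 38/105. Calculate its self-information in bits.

Information content I(x) = -log₂(p(x))
I = -log₂(38/105) = -log₂(0.3619)
I = 1.4663 bits


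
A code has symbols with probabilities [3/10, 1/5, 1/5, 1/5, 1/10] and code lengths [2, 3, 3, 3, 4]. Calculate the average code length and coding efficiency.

Average length L = Σ p_i × l_i = 2.8000 bits
Entropy H = 2.2464 bits
Efficiency η = H/L × 100% = 80.23%


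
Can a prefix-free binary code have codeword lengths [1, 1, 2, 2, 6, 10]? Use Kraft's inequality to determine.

Kraft inequality: Σ 2^(-l_i) ≤ 1 for prefix-free code
Calculating: 2^(-1) + 2^(-1) + 2^(-2) + 2^(-2) + 2^(-6) + 2^(-10)
= 0.5 + 0.5 + 0.25 + 0.25 + 0.015625 + 0.0009765625
= 1.5166
Since 1.5166 > 1, prefix-free code does not exist


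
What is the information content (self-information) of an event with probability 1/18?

Information content I(x) = -log₂(p(x))
I = -log₂(1/18) = -log₂(0.0556)
I = 4.1699 bits


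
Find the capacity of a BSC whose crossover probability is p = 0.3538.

For BSC with error probability p:
C = 1 - H(p) where H(p) is binary entropy
H(0.3538) = -0.3538 × log₂(0.3538) - 0.6462 × log₂(0.6462)
H(p) = 0.9374
C = 1 - 0.9374 = 0.0626 bits/use


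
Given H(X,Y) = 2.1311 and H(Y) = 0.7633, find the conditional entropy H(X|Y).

Chain rule: H(X,Y) = H(X|Y) + H(Y)
H(X|Y) = H(X,Y) - H(Y) = 2.1311 - 0.7633 = 1.3678 bits


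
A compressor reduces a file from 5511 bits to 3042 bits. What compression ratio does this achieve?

Compression ratio = Original / Compressed
= 5511 / 3042 = 1.81:1


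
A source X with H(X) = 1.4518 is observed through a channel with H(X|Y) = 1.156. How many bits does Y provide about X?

I(X;Y) = H(X) - H(X|Y)
I(X;Y) = 1.4518 - 1.156 = 0.2958 bits


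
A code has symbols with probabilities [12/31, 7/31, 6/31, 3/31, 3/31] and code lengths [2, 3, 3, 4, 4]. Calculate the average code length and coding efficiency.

Average length L = Σ p_i × l_i = 2.8065 bits
Entropy H = 2.1255 bits
Efficiency η = H/L × 100% = 75.74%


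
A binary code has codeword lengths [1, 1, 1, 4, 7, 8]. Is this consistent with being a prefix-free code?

Kraft inequality: Σ 2^(-l_i) ≤ 1 for prefix-free code
Calculating: 2^(-1) + 2^(-1) + 2^(-1) + 2^(-4) + 2^(-7) + 2^(-8)
= 0.5 + 0.5 + 0.5 + 0.0625 + 0.0078125 + 0.00390625
= 1.5742
Since 1.5742 > 1, prefix-free code does not exist


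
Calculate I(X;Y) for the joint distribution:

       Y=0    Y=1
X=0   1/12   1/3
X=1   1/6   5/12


H(X) = 0.9799, H(Y) = 0.8113, H(X,Y) = 1.7842
I(X;Y) = H(X) + H(Y) - H(X,Y) = 0.0070 bits


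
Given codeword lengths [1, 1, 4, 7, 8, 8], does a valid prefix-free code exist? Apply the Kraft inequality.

Kraft inequality: Σ 2^(-l_i) ≤ 1 for prefix-free code
Calculating: 2^(-1) + 2^(-1) + 2^(-4) + 2^(-7) + 2^(-8) + 2^(-8)
= 0.5 + 0.5 + 0.0625 + 0.0078125 + 0.00390625 + 0.00390625
= 1.0781
Since 1.0781 > 1, prefix-free code does not exist


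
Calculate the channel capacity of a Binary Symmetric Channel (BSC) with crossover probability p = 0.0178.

For BSC with error probability p:
C = 1 - H(p) where H(p) is binary entropy
H(0.0178) = -0.0178 × log₂(0.0178) - 0.9822 × log₂(0.9822)
H(p) = 0.1289
C = 1 - 0.1289 = 0.8711 bits/use


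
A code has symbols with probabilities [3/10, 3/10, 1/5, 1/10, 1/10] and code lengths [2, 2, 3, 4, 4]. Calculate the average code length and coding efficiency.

Average length L = Σ p_i × l_i = 2.6000 bits
Entropy H = 2.1710 bits
Efficiency η = H/L × 100% = 83.50%


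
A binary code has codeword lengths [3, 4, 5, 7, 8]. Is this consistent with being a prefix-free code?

Kraft inequality: Σ 2^(-l_i) ≤ 1 for prefix-free code
Calculating: 2^(-3) + 2^(-4) + 2^(-5) + 2^(-7) + 2^(-8)
= 0.125 + 0.0625 + 0.03125 + 0.0078125 + 0.00390625
= 0.2305
Since 0.2305 ≤ 1, prefix-free code exists


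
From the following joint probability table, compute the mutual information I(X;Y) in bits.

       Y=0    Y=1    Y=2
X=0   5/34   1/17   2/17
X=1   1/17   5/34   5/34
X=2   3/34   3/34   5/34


H(X) = 1.5837, H(Y) = 1.5657, H(X,Y) = 3.0890
I(X;Y) = H(X) + H(Y) - H(X,Y) = 0.0604 bits


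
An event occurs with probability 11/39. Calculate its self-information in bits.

Information content I(x) = -log₂(p(x))
I = -log₂(11/39) = -log₂(0.2821)
I = 1.8260 bits


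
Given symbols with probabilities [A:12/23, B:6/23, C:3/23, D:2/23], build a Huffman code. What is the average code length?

Huffman tree construction:
Combine smallest probabilities repeatedly
Resulting codes:
  A: 1 (length 1)
  B: 01 (length 2)
  C: 001 (length 3)
  D: 000 (length 3)
Average length = Σ p(s) × length(s) = 1.6957 bits


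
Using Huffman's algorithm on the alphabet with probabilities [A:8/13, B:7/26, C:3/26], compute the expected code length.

Huffman tree construction:
Combine smallest probabilities repeatedly
Resulting codes:
  A: 1 (length 1)
  B: 01 (length 2)
  C: 00 (length 2)
Average length = Σ p(s) × length(s) = 1.3846 bits


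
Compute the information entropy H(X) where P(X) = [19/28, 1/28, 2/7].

H(X) = -Σ p(x) log₂ p(x)
  -19/28 × log₂(19/28) = 0.3796
  -1/28 × log₂(1/28) = 0.1717
  -2/7 × log₂(2/7) = 0.5164
H(X) = 1.0677 bits


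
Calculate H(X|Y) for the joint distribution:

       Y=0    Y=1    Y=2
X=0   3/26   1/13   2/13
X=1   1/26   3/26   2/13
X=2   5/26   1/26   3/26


H(X|Y) = Σ_y p(y) H(X|Y=y)
  p(Y=0) = 9/26, H(X|Y=0) = 1.3516
  p(Y=1) = 3/13, H(X|Y=1) = 1.4591
  p(Y=2) = 11/26, H(X|Y=2) = 1.5726
H(X|Y) = 0.3462×1.3516 + 0.2308×1.4591 + 0.4231×1.5726 = 1.4699 bits


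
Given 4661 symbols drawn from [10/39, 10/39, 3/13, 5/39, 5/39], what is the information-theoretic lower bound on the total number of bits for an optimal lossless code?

Entropy H = 2.2550 bits/symbol
Minimum bits = H × n = 2.2550 × 4661
= 10510.38 bits


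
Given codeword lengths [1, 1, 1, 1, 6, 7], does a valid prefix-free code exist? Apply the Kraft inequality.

Kraft inequality: Σ 2^(-l_i) ≤ 1 for prefix-free code
Calculating: 2^(-1) + 2^(-1) + 2^(-1) + 2^(-1) + 2^(-6) + 2^(-7)
= 0.5 + 0.5 + 0.5 + 0.5 + 0.015625 + 0.0078125
= 2.0234
Since 2.0234 > 1, prefix-free code does not exist


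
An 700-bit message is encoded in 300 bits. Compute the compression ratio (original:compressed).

Compression ratio = Original / Compressed
= 700 / 300 = 2.33:1


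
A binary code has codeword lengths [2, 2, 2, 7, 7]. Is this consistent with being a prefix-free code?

Kraft inequality: Σ 2^(-l_i) ≤ 1 for prefix-free code
Calculating: 2^(-2) + 2^(-2) + 2^(-2) + 2^(-7) + 2^(-7)
= 0.25 + 0.25 + 0.25 + 0.0078125 + 0.0078125
= 0.7656
Since 0.7656 ≤ 1, prefix-free code exists


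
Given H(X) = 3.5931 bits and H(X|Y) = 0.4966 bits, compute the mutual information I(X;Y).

I(X;Y) = H(X) - H(X|Y)
I(X;Y) = 3.5931 - 0.4966 = 3.0965 bits


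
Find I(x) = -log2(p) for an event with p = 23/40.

Information content I(x) = -log₂(p(x))
I = -log₂(23/40) = -log₂(0.5750)
I = 0.7984 bits


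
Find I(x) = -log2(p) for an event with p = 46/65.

Information content I(x) = -log₂(p(x))
I = -log₂(46/65) = -log₂(0.7077)
I = 0.4988 bits


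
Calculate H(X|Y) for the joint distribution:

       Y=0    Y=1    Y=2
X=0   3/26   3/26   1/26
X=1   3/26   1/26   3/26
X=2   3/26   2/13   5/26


H(X|Y) = Σ_y p(y) H(X|Y=y)
  p(Y=0) = 9/26, H(X|Y=0) = 1.5850
  p(Y=1) = 4/13, H(X|Y=1) = 1.4056
  p(Y=2) = 9/26, H(X|Y=2) = 1.3516
H(X|Y) = 0.3462×1.5850 + 0.3077×1.4056 + 0.3462×1.3516 = 1.4490 bits


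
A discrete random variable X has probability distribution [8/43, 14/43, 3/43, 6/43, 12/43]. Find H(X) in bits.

H(X) = -Σ p(x) log₂ p(x)
  -8/43 × log₂(8/43) = 0.4514
  -14/43 × log₂(14/43) = 0.5271
  -3/43 × log₂(3/43) = 0.2680
  -6/43 × log₂(6/43) = 0.3965
  -12/43 × log₂(12/43) = 0.5139
H(X) = 2.1568 bits


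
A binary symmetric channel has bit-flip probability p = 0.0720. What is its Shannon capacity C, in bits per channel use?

For BSC with error probability p:
C = 1 - H(p) where H(p) is binary entropy
H(0.0720) = -0.0720 × log₂(0.0720) - 0.9280 × log₂(0.9280)
H(p) = 0.3733
C = 1 - 0.3733 = 0.6267 bits/use


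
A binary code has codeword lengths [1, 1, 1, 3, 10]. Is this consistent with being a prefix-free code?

Kraft inequality: Σ 2^(-l_i) ≤ 1 for prefix-free code
Calculating: 2^(-1) + 2^(-1) + 2^(-1) + 2^(-3) + 2^(-10)
= 0.5 + 0.5 + 0.5 + 0.125 + 0.0009765625
= 1.6260
Since 1.6260 > 1, prefix-free code does not exist


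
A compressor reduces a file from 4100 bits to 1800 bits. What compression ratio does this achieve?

Compression ratio = Original / Compressed
= 4100 / 1800 = 2.28:1


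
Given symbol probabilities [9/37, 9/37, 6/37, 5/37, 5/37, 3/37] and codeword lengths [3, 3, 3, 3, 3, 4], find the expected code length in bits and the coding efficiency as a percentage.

Average length L = Σ p_i × l_i = 3.0811 bits
Entropy H = 2.4921 bits
Efficiency η = H/L × 100% = 80.88%


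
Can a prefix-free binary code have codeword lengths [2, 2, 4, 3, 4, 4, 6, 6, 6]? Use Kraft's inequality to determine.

Kraft inequality: Σ 2^(-l_i) ≤ 1 for prefix-free code
Calculating: 2^(-2) + 2^(-2) + 2^(-4) + 2^(-3) + 2^(-4) + 2^(-4) + 2^(-6) + 2^(-6) + 2^(-6)
= 0.25 + 0.25 + 0.0625 + 0.125 + 0.0625 + 0.0625 + 0.015625 + 0.015625 + 0.015625
= 0.8594
Since 0.8594 ≤ 1, prefix-free code exists


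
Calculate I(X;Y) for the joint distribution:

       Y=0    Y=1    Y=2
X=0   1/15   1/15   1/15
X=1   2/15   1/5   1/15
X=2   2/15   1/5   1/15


H(X) = 1.5219, H(Y) = 1.5058, H(X,Y) = 3.0062
I(X;Y) = H(X) + H(Y) - H(X,Y) = 0.0215 bits


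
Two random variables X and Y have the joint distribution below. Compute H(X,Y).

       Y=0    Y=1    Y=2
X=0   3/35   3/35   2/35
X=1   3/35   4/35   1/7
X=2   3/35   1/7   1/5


H(X,Y) = -Σ p(x,y) log₂ p(x,y)
  p(0,0)=3/35: -0.0857 × log₂(0.0857) = 0.3038
  p(0,1)=3/35: -0.0857 × log₂(0.0857) = 0.3038
  p(0,2)=2/35: -0.0571 × log₂(0.0571) = 0.2360
  p(1,0)=3/35: -0.0857 × log₂(0.0857) = 0.3038
  p(1,1)=4/35: -0.1143 × log₂(0.1143) = 0.3576
  p(1,2)=1/7: -0.1429 × log₂(0.1429) = 0.4011
  p(2,0)=3/35: -0.0857 × log₂(0.0857) = 0.3038
  p(2,1)=1/7: -0.1429 × log₂(0.1429) = 0.4011
  p(2,2)=1/5: -0.2000 × log₂(0.2000) = 0.4644
H(X,Y) = 3.0753 bits


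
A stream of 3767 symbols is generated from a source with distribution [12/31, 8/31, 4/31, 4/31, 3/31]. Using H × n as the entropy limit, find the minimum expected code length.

Entropy H = 2.1228 bits/symbol
Minimum bits = H × n = 2.1228 × 3767
= 7996.45 bits


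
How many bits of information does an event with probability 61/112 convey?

Information content I(x) = -log₂(p(x))
I = -log₂(61/112) = -log₂(0.5446)
I = 0.8766 bits


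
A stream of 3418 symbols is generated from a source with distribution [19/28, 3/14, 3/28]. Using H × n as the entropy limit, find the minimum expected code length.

Entropy H = 1.2011 bits/symbol
Minimum bits = H × n = 1.2011 × 3418
= 4105.34 bits


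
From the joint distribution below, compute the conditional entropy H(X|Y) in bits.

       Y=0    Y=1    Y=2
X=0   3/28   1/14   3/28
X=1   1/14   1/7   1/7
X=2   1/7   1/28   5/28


H(X|Y) = Σ_y p(y) H(X|Y=y)
  p(Y=0) = 9/28, H(X|Y=0) = 1.5305
  p(Y=1) = 1/4, H(X|Y=1) = 1.3788
  p(Y=2) = 3/7, H(X|Y=2) = 1.5546
H(X|Y) = 0.3214×1.5305 + 0.2500×1.3788 + 0.4286×1.5546 = 1.5029 bits


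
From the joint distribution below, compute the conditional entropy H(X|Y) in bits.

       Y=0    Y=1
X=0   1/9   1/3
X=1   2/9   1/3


H(X|Y) = Σ_y p(y) H(X|Y=y)
  p(Y=0) = 1/3, H(X|Y=0) = 0.9183
  p(Y=1) = 2/3, H(X|Y=1) = 1.0000
H(X|Y) = 0.3333×0.9183 + 0.6667×1.0000 = 0.9728 bits


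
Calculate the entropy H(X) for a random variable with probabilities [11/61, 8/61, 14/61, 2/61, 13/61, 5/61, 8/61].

H(X) = -Σ p(x) log₂ p(x)
  -11/61 × log₂(11/61) = 0.4456
  -8/61 × log₂(8/61) = 0.3844
  -14/61 × log₂(14/61) = 0.4873
  -2/61 × log₂(2/61) = 0.1617
  -13/61 × log₂(13/61) = 0.4753
  -5/61 × log₂(5/61) = 0.2958
  -8/61 × log₂(8/61) = 0.3844
H(X) = 2.6345 bits


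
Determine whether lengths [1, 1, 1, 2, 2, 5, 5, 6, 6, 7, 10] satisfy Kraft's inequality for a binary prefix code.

Kraft inequality: Σ 2^(-l_i) ≤ 1 for prefix-free code
Calculating: 2^(-1) + 2^(-1) + 2^(-1) + 2^(-2) + 2^(-2) + 2^(-5) + 2^(-5) + 2^(-6) + 2^(-6) + 2^(-7) + 2^(-10)
= 0.5 + 0.5 + 0.5 + 0.25 + 0.25 + 0.03125 + 0.03125 + 0.015625 + 0.015625 + 0.0078125 + 0.0009765625
= 2.1025
Since 2.1025 > 1, prefix-free code does not exist


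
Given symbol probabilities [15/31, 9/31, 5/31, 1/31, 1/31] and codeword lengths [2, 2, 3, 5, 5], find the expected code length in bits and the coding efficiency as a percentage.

Average length L = Σ p_i × l_i = 2.3548 bits
Entropy H = 1.7690 bits
Efficiency η = H/L × 100% = 75.12%


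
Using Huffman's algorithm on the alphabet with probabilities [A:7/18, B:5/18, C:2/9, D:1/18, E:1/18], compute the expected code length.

Huffman tree construction:
Combine smallest probabilities repeatedly
Resulting codes:
  A: 0 (length 1)
  B: 10 (length 2)
  C: 111 (length 3)
  D: 1100 (length 4)
  E: 1101 (length 4)
Average length = Σ p(s) × length(s) = 2.0556 bits


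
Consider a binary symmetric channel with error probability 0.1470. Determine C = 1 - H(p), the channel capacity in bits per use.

For BSC with error probability p:
C = 1 - H(p) where H(p) is binary entropy
H(0.1470) = -0.1470 × log₂(0.1470) - 0.8530 × log₂(0.8530)
H(p) = 0.6023
C = 1 - 0.6023 = 0.3977 bits/use


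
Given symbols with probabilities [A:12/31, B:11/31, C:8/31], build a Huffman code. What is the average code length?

Huffman tree construction:
Combine smallest probabilities repeatedly
Resulting codes:
  A: 0 (length 1)
  B: 11 (length 2)
  C: 10 (length 2)
Average length = Σ p(s) × length(s) = 1.6129 bits


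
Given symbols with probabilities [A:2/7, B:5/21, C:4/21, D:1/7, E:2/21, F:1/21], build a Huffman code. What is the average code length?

Huffman tree construction:
Combine smallest probabilities repeatedly
Resulting codes:
  A: 10 (length 2)
  B: 01 (length 2)
  C: 00 (length 2)
  D: 110 (length 3)
  E: 1111 (length 4)
  F: 1110 (length 4)
Average length = Σ p(s) × length(s) = 2.4286 bits


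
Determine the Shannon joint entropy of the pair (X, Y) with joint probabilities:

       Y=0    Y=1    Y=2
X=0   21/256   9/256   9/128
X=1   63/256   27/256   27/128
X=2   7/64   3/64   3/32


H(X,Y) = -Σ p(x,y) log₂ p(x,y)
  p(0,0)=21/256: -0.0820 × log₂(0.0820) = 0.2959
  p(0,1)=9/256: -0.0352 × log₂(0.0352) = 0.1698
  p(0,2)=9/128: -0.0703 × log₂(0.0703) = 0.2693
  p(1,0)=63/256: -0.2461 × log₂(0.2461) = 0.4978
  p(1,1)=27/256: -0.1055 × log₂(0.1055) = 0.3423
  p(1,2)=27/128: -0.2109 × log₂(0.2109) = 0.4736
  p(2,0)=7/64: -0.1094 × log₂(0.1094) = 0.3492
  p(2,1)=3/64: -0.0469 × log₂(0.0469) = 0.2070
  p(2,2)=3/32: -0.0938 × log₂(0.0938) = 0.3202
H(X,Y) = 2.9250 bits


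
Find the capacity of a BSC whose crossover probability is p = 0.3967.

For BSC with error probability p:
C = 1 - H(p) where H(p) is binary entropy
H(0.3967) = -0.3967 × log₂(0.3967) - 0.6033 × log₂(0.6033)
H(p) = 0.9690
C = 1 - 0.9690 = 0.0310 bits/use


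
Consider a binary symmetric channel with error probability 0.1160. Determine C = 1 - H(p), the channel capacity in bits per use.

For BSC with error probability p:
C = 1 - H(p) where H(p) is binary entropy
H(0.1160) = -0.1160 × log₂(0.1160) - 0.8840 × log₂(0.8840)
H(p) = 0.5178
C = 1 - 0.5178 = 0.4822 bits/use


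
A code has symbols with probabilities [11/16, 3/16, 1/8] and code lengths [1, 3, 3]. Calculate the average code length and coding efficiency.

Average length L = Σ p_i × l_i = 1.6250 bits
Entropy H = 1.1995 bits
Efficiency η = H/L × 100% = 73.81%


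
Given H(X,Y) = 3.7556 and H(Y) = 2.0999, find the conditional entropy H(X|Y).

Chain rule: H(X,Y) = H(X|Y) + H(Y)
H(X|Y) = H(X,Y) - H(Y) = 3.7556 - 2.0999 = 1.6557 bits


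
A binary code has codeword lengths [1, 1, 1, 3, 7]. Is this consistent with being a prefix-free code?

Kraft inequality: Σ 2^(-l_i) ≤ 1 for prefix-free code
Calculating: 2^(-1) + 2^(-1) + 2^(-1) + 2^(-3) + 2^(-7)
= 0.5 + 0.5 + 0.5 + 0.125 + 0.0078125
= 1.6328
Since 1.6328 > 1, prefix-free code does not exist


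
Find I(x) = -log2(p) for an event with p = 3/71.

Information content I(x) = -log₂(p(x))
I = -log₂(3/71) = -log₂(0.0423)
I = 4.5648 bits


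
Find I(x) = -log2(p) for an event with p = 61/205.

Information content I(x) = -log₂(p(x))
I = -log₂(61/205) = -log₂(0.2976)
I = 1.7487 bits


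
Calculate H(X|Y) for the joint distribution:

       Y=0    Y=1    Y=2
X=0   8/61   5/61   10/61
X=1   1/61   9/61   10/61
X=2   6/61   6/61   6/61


H(X|Y) = Σ_y p(y) H(X|Y=y)
  p(Y=0) = 15/61, H(X|Y=0) = 1.2729
  p(Y=1) = 20/61, H(X|Y=1) = 1.5395
  p(Y=2) = 26/61, H(X|Y=2) = 1.5486
H(X|Y) = 0.2459×1.2729 + 0.3279×1.5395 + 0.4262×1.5486 = 1.4778 bits


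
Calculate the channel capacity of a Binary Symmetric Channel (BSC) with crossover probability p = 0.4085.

For BSC with error probability p:
C = 1 - H(p) where H(p) is binary entropy
H(0.4085) = -0.4085 × log₂(0.4085) - 0.5915 × log₂(0.5915)
H(p) = 0.9757
C = 1 - 0.9757 = 0.0243 bits/use


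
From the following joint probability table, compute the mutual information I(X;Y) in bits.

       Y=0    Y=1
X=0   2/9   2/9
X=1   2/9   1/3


H(X) = 0.9911, H(Y) = 0.9911, H(X,Y) = 1.9749
I(X;Y) = H(X) + H(Y) - H(X,Y) = 0.0072 bits


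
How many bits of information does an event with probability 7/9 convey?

Information content I(x) = -log₂(p(x))
I = -log₂(7/9) = -log₂(0.7778)
I = 0.3626 bits


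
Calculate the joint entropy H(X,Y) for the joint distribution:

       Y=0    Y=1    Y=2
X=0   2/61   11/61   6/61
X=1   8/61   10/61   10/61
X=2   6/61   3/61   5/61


H(X,Y) = -Σ p(x,y) log₂ p(x,y)
  p(0,0)=2/61: -0.0328 × log₂(0.0328) = 0.1617
  p(0,1)=11/61: -0.1803 × log₂(0.1803) = 0.4456
  p(0,2)=6/61: -0.0984 × log₂(0.0984) = 0.3291
  p(1,0)=8/61: -0.1311 × log₂(0.1311) = 0.3844
  p(1,1)=10/61: -0.1639 × log₂(0.1639) = 0.4277
  p(1,2)=10/61: -0.1639 × log₂(0.1639) = 0.4277
  p(2,0)=6/61: -0.0984 × log₂(0.0984) = 0.3291
  p(2,1)=3/61: -0.0492 × log₂(0.0492) = 0.2137
  p(2,2)=5/61: -0.0820 × log₂(0.0820) = 0.2958
H(X,Y) = 3.0147 bits


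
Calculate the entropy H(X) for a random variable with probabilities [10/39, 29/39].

H(X) = -Σ p(x) log₂ p(x)
  -10/39 × log₂(10/39) = 0.5035
  -29/39 × log₂(29/39) = 0.3178
H(X) = 0.8213 bits


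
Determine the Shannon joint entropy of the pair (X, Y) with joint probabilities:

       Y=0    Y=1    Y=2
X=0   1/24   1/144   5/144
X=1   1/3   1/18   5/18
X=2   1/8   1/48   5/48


H(X,Y) = -Σ p(x,y) log₂ p(x,y)
  p(0,0)=1/24: -0.0417 × log₂(0.0417) = 0.1910
  p(0,1)=1/144: -0.0069 × log₂(0.0069) = 0.0498
  p(0,2)=5/144: -0.0347 × log₂(0.0347) = 0.1683
  p(1,0)=1/3: -0.3333 × log₂(0.3333) = 0.5283
  p(1,1)=1/18: -0.0556 × log₂(0.0556) = 0.2317
  p(1,2)=5/18: -0.2778 × log₂(0.2778) = 0.5133
  p(2,0)=1/8: -0.1250 × log₂(0.1250) = 0.3750
  p(2,1)=1/48: -0.0208 × log₂(0.0208) = 0.1164
  p(2,2)=5/48: -0.1042 × log₂(0.1042) = 0.3399
H(X,Y) = 2.5137 bits


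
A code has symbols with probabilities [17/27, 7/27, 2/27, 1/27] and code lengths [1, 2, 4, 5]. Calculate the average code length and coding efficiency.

Average length L = Σ p_i × l_i = 1.6296 bits
Entropy H = 1.3794 bits
Efficiency η = H/L × 100% = 84.64%


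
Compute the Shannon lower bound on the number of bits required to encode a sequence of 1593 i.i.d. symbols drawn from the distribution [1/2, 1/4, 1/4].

Entropy H = 1.5000 bits/symbol
Minimum bits = H × n = 1.5000 × 1593
= 2389.50 bits


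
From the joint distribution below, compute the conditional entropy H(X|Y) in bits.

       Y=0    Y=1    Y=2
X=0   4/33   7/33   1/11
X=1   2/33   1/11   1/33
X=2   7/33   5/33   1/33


H(X|Y) = Σ_y p(y) H(X|Y=y)
  p(Y=0) = 13/33, H(X|Y=0) = 1.4196
  p(Y=1) = 5/11, H(X|Y=1) = 1.5058
  p(Y=2) = 5/33, H(X|Y=2) = 1.3710
H(X|Y) = 0.3939×1.4196 + 0.4545×1.5058 + 0.1515×1.3710 = 1.4514 bits


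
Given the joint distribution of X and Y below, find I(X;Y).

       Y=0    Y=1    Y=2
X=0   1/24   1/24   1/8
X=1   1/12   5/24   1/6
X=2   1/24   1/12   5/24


H(X) = 1.5157, H(Y) = 1.4591, H(X,Y) = 2.9194
I(X;Y) = H(X) + H(Y) - H(X,Y) = 0.0554 bits


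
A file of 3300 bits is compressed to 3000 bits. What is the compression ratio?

Compression ratio = Original / Compressed
= 3300 / 3000 = 1.10:1


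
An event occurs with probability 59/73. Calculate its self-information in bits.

Information content I(x) = -log₂(p(x))
I = -log₂(59/73) = -log₂(0.8082)
I = 0.3072 bits


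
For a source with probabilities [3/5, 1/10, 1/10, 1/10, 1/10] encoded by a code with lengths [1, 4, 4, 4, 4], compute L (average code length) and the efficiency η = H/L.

Average length L = Σ p_i × l_i = 2.2000 bits
Entropy H = 1.7710 bits
Efficiency η = H/L × 100% = 80.50%


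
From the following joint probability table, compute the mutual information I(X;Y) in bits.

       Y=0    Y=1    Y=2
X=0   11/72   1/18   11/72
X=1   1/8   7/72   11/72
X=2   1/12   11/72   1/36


H(X) = 1.5685, H(Y) = 1.5816, H(X,Y) = 3.0323
I(X;Y) = H(X) + H(Y) - H(X,Y) = 0.1178 bits


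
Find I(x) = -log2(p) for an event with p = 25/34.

Information content I(x) = -log₂(p(x))
I = -log₂(25/34) = -log₂(0.7353)
I = 0.4436 bits


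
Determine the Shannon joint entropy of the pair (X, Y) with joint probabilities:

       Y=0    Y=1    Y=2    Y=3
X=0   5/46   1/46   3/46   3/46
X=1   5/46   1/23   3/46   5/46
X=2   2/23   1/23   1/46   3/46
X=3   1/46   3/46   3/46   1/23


H(X,Y) = -Σ p(x,y) log₂ p(x,y)
  p(0,0)=5/46: -0.1087 × log₂(0.1087) = 0.3480
  p(0,1)=1/46: -0.0217 × log₂(0.0217) = 0.1201
  p(0,2)=3/46: -0.0652 × log₂(0.0652) = 0.2569
  p(0,3)=3/46: -0.0652 × log₂(0.0652) = 0.2569
  p(1,0)=5/46: -0.1087 × log₂(0.1087) = 0.3480
  p(1,1)=1/23: -0.0435 × log₂(0.0435) = 0.1967
  p(1,2)=3/46: -0.0652 × log₂(0.0652) = 0.2569
  p(1,3)=5/46: -0.1087 × log₂(0.1087) = 0.3480
  p(2,0)=2/23: -0.0870 × log₂(0.0870) = 0.3064
  p(2,1)=1/23: -0.0435 × log₂(0.0435) = 0.1967
  p(2,2)=1/46: -0.0217 × log₂(0.0217) = 0.1201
  p(2,3)=3/46: -0.0652 × log₂(0.0652) = 0.2569
  p(3,0)=1/46: -0.0217 × log₂(0.0217) = 0.1201
  p(3,1)=3/46: -0.0652 × log₂(0.0652) = 0.2569
  p(3,2)=3/46: -0.0652 × log₂(0.0652) = 0.2569
  p(3,3)=1/23: -0.0435 × log₂(0.0435) = 0.1967
H(X,Y) = 3.8419 bits


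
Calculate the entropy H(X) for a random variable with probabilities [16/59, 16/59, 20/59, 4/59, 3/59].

H(X) = -Σ p(x) log₂ p(x)
  -16/59 × log₂(16/59) = 0.5105
  -16/59 × log₂(16/59) = 0.5105
  -20/59 × log₂(20/59) = 0.5291
  -4/59 × log₂(4/59) = 0.2632
  -3/59 × log₂(3/59) = 0.2185
H(X) = 2.0319 bits


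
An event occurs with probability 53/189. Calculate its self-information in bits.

Information content I(x) = -log₂(p(x))
I = -log₂(53/189) = -log₂(0.2804)
I = 1.8343 bits


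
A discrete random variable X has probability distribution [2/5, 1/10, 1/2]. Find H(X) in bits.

H(X) = -Σ p(x) log₂ p(x)
  -2/5 × log₂(2/5) = 0.5288
  -1/10 × log₂(1/10) = 0.3322
  -1/2 × log₂(1/2) = 0.5000
H(X) = 1.3610 bits


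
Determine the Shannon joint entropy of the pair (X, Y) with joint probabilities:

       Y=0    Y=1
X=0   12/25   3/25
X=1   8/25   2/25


H(X,Y) = -Σ p(x,y) log₂ p(x,y)
  p(0,0)=12/25: -0.4800 × log₂(0.4800) = 0.5083
  p(0,1)=3/25: -0.1200 × log₂(0.1200) = 0.3671
  p(1,0)=8/25: -0.3200 × log₂(0.3200) = 0.5260
  p(1,1)=2/25: -0.0800 × log₂(0.0800) = 0.2915
H(X,Y) = 1.6929 bits


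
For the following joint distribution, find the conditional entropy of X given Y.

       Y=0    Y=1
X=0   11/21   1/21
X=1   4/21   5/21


H(X|Y) = Σ_y p(y) H(X|Y=y)
  p(Y=0) = 5/7, H(X|Y=0) = 0.8366
  p(Y=1) = 2/7, H(X|Y=1) = 0.6500
H(X|Y) = 0.7143×0.8366 + 0.2857×0.6500 = 0.7833 bits


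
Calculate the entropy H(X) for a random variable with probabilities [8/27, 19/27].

H(X) = -Σ p(x) log₂ p(x)
  -8/27 × log₂(8/27) = 0.5200
  -19/27 × log₂(19/27) = 0.3567
H(X) = 0.8767 bits


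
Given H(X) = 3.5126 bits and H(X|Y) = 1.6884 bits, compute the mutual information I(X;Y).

I(X;Y) = H(X) - H(X|Y)
I(X;Y) = 3.5126 - 1.6884 = 1.8242 bits


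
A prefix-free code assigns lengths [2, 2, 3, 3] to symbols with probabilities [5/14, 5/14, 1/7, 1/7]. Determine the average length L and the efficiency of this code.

Average length L = Σ p_i × l_i = 2.2857 bits
Entropy H = 1.8631 bits
Efficiency η = H/L × 100% = 81.51%


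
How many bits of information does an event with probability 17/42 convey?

Information content I(x) = -log₂(p(x))
I = -log₂(17/42) = -log₂(0.4048)
I = 1.3049 bits


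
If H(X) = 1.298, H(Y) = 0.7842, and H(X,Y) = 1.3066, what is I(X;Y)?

I(X;Y) = H(X) + H(Y) - H(X,Y)
I(X;Y) = 1.298 + 0.7842 - 1.3066 = 0.7756 bits


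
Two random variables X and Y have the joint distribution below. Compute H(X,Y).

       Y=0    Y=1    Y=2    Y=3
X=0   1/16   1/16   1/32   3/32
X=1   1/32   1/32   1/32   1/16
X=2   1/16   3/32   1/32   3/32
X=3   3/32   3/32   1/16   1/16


H(X,Y) = -Σ p(x,y) log₂ p(x,y)
  p(0,0)=1/16: -0.0625 × log₂(0.0625) = 0.2500
  p(0,1)=1/16: -0.0625 × log₂(0.0625) = 0.2500
  p(0,2)=1/32: -0.0312 × log₂(0.0312) = 0.1562
  p(0,3)=3/32: -0.0938 × log₂(0.0938) = 0.3202
  p(1,0)=1/32: -0.0312 × log₂(0.0312) = 0.1562
  p(1,1)=1/32: -0.0312 × log₂(0.0312) = 0.1562
  p(1,2)=1/32: -0.0312 × log₂(0.0312) = 0.1562
  p(1,3)=1/16: -0.0625 × log₂(0.0625) = 0.2500
  p(2,0)=1/16: -0.0625 × log₂(0.0625) = 0.2500
  p(2,1)=3/32: -0.0938 × log₂(0.0938) = 0.3202
  p(2,2)=1/32: -0.0312 × log₂(0.0312) = 0.1562
  p(2,3)=3/32: -0.0938 × log₂(0.0938) = 0.3202
  p(3,0)=3/32: -0.0938 × log₂(0.0938) = 0.3202
  p(3,1)=3/32: -0.0938 × log₂(0.0938) = 0.3202
  p(3,2)=1/16: -0.0625 × log₂(0.0625) = 0.2500
  p(3,3)=1/16: -0.0625 × log₂(0.0625) = 0.2500
H(X,Y) = 3.8820 bits


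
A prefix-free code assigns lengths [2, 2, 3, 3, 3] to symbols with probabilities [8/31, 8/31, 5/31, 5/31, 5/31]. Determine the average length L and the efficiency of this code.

Average length L = Σ p_i × l_i = 2.4839 bits
Entropy H = 2.2823 bits
Efficiency η = H/L × 100% = 91.88%


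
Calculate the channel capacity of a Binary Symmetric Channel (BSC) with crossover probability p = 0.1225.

For BSC with error probability p:
C = 1 - H(p) where H(p) is binary entropy
H(0.1225) = -0.1225 × log₂(0.1225) - 0.8775 × log₂(0.8775)
H(p) = 0.5365
C = 1 - 0.5365 = 0.4635 bits/use


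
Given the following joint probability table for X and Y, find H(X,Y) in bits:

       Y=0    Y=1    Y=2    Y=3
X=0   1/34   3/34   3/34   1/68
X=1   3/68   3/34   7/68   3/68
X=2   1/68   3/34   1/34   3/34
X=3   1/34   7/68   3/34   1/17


H(X,Y) = -Σ p(x,y) log₂ p(x,y)
  p(0,0)=1/34: -0.0294 × log₂(0.0294) = 0.1496
  p(0,1)=3/34: -0.0882 × log₂(0.0882) = 0.3090
  p(0,2)=3/34: -0.0882 × log₂(0.0882) = 0.3090
  p(0,3)=1/68: -0.0147 × log₂(0.0147) = 0.0895
  p(1,0)=3/68: -0.0441 × log₂(0.0441) = 0.1986
  p(1,1)=3/34: -0.0882 × log₂(0.0882) = 0.3090
  p(1,2)=7/68: -0.1029 × log₂(0.1029) = 0.3377
  p(1,3)=3/68: -0.0441 × log₂(0.0441) = 0.1986
  p(2,0)=1/68: -0.0147 × log₂(0.0147) = 0.0895
  p(2,1)=3/34: -0.0882 × log₂(0.0882) = 0.3090
  p(2,2)=1/34: -0.0294 × log₂(0.0294) = 0.1496
  p(2,3)=3/34: -0.0882 × log₂(0.0882) = 0.3090
  p(3,0)=1/34: -0.0294 × log₂(0.0294) = 0.1496
  p(3,1)=7/68: -0.1029 × log₂(0.1029) = 0.3377
  p(3,2)=3/34: -0.0882 × log₂(0.0882) = 0.3090
  p(3,3)=1/17: -0.0588 × log₂(0.0588) = 0.2404
H(X,Y) = 3.7952 bits


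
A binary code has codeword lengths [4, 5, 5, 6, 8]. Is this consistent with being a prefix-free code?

Kraft inequality: Σ 2^(-l_i) ≤ 1 for prefix-free code
Calculating: 2^(-4) + 2^(-5) + 2^(-5) + 2^(-6) + 2^(-8)
= 0.0625 + 0.03125 + 0.03125 + 0.015625 + 0.00390625
= 0.1445
Since 0.1445 ≤ 1, prefix-free code exists


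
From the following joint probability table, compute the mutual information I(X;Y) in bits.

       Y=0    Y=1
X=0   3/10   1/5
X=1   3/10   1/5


H(X) = 1.0000, H(Y) = 0.9710, H(X,Y) = 1.9710
I(X;Y) = H(X) + H(Y) - H(X,Y) = 0.0000 bits


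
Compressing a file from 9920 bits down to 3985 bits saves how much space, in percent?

Space savings = (1 - Compressed/Original) × 100%
= (1 - 3985/9920) × 100%
= 59.83%


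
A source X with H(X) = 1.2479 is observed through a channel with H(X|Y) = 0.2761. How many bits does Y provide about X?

I(X;Y) = H(X) - H(X|Y)
I(X;Y) = 1.2479 - 0.2761 = 0.9718 bits


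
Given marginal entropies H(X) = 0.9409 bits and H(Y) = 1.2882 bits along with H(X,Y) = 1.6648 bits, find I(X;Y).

I(X;Y) = H(X) + H(Y) - H(X,Y)
I(X;Y) = 0.9409 + 1.2882 - 1.6648 = 0.5643 bits


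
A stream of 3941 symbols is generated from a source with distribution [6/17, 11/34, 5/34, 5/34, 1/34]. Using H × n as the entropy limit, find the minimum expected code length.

Entropy H = 2.0200 bits/symbol
Minimum bits = H × n = 2.0200 × 3941
= 7960.95 bits


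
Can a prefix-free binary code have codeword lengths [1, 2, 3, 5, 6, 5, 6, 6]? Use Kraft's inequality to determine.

Kraft inequality: Σ 2^(-l_i) ≤ 1 for prefix-free code
Calculating: 2^(-1) + 2^(-2) + 2^(-3) + 2^(-5) + 2^(-6) + 2^(-5) + 2^(-6) + 2^(-6)
= 0.5 + 0.25 + 0.125 + 0.03125 + 0.015625 + 0.03125 + 0.015625 + 0.015625
= 0.9844
Since 0.9844 ≤ 1, prefix-free code exists


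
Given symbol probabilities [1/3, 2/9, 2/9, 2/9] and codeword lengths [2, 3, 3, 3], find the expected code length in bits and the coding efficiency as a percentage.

Average length L = Σ p_i × l_i = 2.6667 bits
Entropy H = 1.9749 bits
Efficiency η = H/L × 100% = 74.06%


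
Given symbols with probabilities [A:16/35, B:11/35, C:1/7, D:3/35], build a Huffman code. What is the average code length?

Huffman tree construction:
Combine smallest probabilities repeatedly
Resulting codes:
  A: 0 (length 1)
  B: 11 (length 2)
  C: 101 (length 3)
  D: 100 (length 3)
Average length = Σ p(s) × length(s) = 1.7714 bits


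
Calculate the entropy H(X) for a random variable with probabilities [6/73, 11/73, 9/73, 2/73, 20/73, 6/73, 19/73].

H(X) = -Σ p(x) log₂ p(x)
  -6/73 × log₂(6/73) = 0.2963
  -11/73 × log₂(11/73) = 0.4114
  -9/73 × log₂(9/73) = 0.3723
  -2/73 × log₂(2/73) = 0.1422
  -20/73 × log₂(20/73) = 0.5118
  -6/73 × log₂(6/73) = 0.2963
  -19/73 × log₂(19/73) = 0.5054
H(X) = 2.5357 bits


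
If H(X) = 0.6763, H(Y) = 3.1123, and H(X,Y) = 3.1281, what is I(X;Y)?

I(X;Y) = H(X) + H(Y) - H(X,Y)
I(X;Y) = 0.6763 + 3.1123 - 3.1281 = 0.6605 bits


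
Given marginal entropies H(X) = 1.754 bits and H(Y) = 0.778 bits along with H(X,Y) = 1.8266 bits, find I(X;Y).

I(X;Y) = H(X) + H(Y) - H(X,Y)
I(X;Y) = 1.754 + 0.778 - 1.8266 = 0.7054 bits


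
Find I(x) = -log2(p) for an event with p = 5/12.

Information content I(x) = -log₂(p(x))
I = -log₂(5/12) = -log₂(0.4167)
I = 1.2630 bits


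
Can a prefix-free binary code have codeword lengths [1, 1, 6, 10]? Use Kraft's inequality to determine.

Kraft inequality: Σ 2^(-l_i) ≤ 1 for prefix-free code
Calculating: 2^(-1) + 2^(-1) + 2^(-6) + 2^(-10)
= 0.5 + 0.5 + 0.015625 + 0.0009765625
= 1.0166
Since 1.0166 > 1, prefix-free code does not exist


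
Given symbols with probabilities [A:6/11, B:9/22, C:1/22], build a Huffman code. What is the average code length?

Huffman tree construction:
Combine smallest probabilities repeatedly
Resulting codes:
  A: 1 (length 1)
  B: 01 (length 2)
  C: 00 (length 2)
Average length = Σ p(s) × length(s) = 1.4545 bits


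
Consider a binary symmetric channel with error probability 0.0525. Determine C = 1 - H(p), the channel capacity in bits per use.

For BSC with error probability p:
C = 1 - H(p) where H(p) is binary entropy
H(0.0525) = -0.0525 × log₂(0.0525) - 0.9475 × log₂(0.9475)
H(p) = 0.2969
C = 1 - 0.2969 = 0.7031 bits/use


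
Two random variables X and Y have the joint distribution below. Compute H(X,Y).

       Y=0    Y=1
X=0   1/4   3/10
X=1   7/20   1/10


H(X,Y) = -Σ p(x,y) log₂ p(x,y)
  p(0,0)=1/4: -0.2500 × log₂(0.2500) = 0.5000
  p(0,1)=3/10: -0.3000 × log₂(0.3000) = 0.5211
  p(1,0)=7/20: -0.3500 × log₂(0.3500) = 0.5301
  p(1,1)=1/10: -0.1000 × log₂(0.1000) = 0.3322
H(X,Y) = 1.8834 bits


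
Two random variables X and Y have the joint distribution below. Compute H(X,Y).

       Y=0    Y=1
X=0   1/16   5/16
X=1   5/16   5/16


H(X,Y) = -Σ p(x,y) log₂ p(x,y)
  p(0,0)=1/16: -0.0625 × log₂(0.0625) = 0.2500
  p(0,1)=5/16: -0.3125 × log₂(0.3125) = 0.5244
  p(1,0)=5/16: -0.3125 × log₂(0.3125) = 0.5244
  p(1,1)=5/16: -0.3125 × log₂(0.3125) = 0.5244
H(X,Y) = 1.8232 bits


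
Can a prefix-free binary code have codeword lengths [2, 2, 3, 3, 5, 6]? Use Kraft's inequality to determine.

Kraft inequality: Σ 2^(-l_i) ≤ 1 for prefix-free code
Calculating: 2^(-2) + 2^(-2) + 2^(-3) + 2^(-3) + 2^(-5) + 2^(-6)
= 0.25 + 0.25 + 0.125 + 0.125 + 0.03125 + 0.015625
= 0.7969
Since 0.7969 ≤ 1, prefix-free code exists


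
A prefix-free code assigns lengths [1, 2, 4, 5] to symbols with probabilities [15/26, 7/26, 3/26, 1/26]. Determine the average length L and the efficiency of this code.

Average length L = Σ p_i × l_i = 1.7692 bits
Entropy H = 1.5078 bits
Efficiency η = H/L × 100% = 85.22%


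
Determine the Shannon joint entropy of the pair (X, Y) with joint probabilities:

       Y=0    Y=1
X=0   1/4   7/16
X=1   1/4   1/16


H(X,Y) = -Σ p(x,y) log₂ p(x,y)
  p(0,0)=1/4: -0.2500 × log₂(0.2500) = 0.5000
  p(0,1)=7/16: -0.4375 × log₂(0.4375) = 0.5218
  p(1,0)=1/4: -0.2500 × log₂(0.2500) = 0.5000
  p(1,1)=1/16: -0.0625 × log₂(0.0625) = 0.2500
H(X,Y) = 1.7718 bits


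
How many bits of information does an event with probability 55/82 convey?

Information content I(x) = -log₂(p(x))
I = -log₂(55/82) = -log₂(0.6707)
I = 0.5762 bits


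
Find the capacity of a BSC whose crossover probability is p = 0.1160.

For BSC with error probability p:
C = 1 - H(p) where H(p) is binary entropy
H(0.1160) = -0.1160 × log₂(0.1160) - 0.8840 × log₂(0.8840)
H(p) = 0.5178
C = 1 - 0.5178 = 0.4822 bits/use


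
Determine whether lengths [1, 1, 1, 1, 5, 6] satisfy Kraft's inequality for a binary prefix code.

Kraft inequality: Σ 2^(-l_i) ≤ 1 for prefix-free code
Calculating: 2^(-1) + 2^(-1) + 2^(-1) + 2^(-1) + 2^(-5) + 2^(-6)
= 0.5 + 0.5 + 0.5 + 0.5 + 0.03125 + 0.015625
= 2.0469
Since 2.0469 > 1, prefix-free code does not exist


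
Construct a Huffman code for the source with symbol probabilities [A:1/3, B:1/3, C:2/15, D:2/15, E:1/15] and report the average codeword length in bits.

Huffman tree construction:
Combine smallest probabilities repeatedly
Resulting codes:
  A: 10 (length 2)
  B: 11 (length 2)
  C: 011 (length 3)
  D: 00 (length 2)
  E: 010 (length 3)
Average length = Σ p(s) × length(s) = 2.2000 bits


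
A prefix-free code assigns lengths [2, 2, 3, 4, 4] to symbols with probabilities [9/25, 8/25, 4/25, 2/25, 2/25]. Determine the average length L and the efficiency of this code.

Average length L = Σ p_i × l_i = 2.4800 bits
Entropy H = 2.0627 bits
Efficiency η = H/L × 100% = 83.17%
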